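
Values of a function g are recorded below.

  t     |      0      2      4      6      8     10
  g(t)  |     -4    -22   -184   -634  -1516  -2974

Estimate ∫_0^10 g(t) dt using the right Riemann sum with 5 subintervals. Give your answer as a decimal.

-10660

Δt = 2.
Sum = 2·[(-22) + (-184) + (-634) + (-1516) + (-2974)] = -10660.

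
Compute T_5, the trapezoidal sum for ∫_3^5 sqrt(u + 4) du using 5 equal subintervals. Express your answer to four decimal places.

5.6529

Δu = (5 − 3)/5 = 0.4.
f(3) ≈ 2.6458, f(3.4) ≈ 2.7203, f(3.8) ≈ 2.7928, f(4.2) ≈ 2.8636, f(4.6) ≈ 2.9326, f(5) ≈ 3.0000.
T_5 = (Δu/2)·[f(u_0) + 2f(u_1) + ... + 2f(u_{4}) + f(u_5)].
Sum ≈ 5.6529.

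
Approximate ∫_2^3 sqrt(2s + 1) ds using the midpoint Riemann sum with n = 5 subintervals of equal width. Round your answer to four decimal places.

2.4468

Δs = (3 − 2)/5 = 0.2.
Midpoints: 2.1, 2.3, 2.5, 2.7, 2.9.
f(2.1) ≈ 2.2804, f(2.3) ≈ 2.3664, f(2.5) ≈ 2.4495, f(2.7) ≈ 2.5298, f(2.9) ≈ 2.6077.
Sum = Δs · [f(2.1) + f(2.3) + f(2.5) + f(2.7) + f(2.9)].
Sum ≈ 2.4468.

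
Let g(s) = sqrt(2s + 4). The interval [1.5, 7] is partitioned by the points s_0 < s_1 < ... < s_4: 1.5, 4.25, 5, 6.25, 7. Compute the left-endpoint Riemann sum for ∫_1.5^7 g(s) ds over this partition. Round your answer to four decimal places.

Subinterval widths: 2.75, 0.75, 1.25, 0.75.
Left endpoints: 1.5, 4.25, 5, 6.25.
g(1.5) ≈ 2.6458, g(4.25) ≈ 3.5355, g(5) ≈ 3.7417, g(6.25) ≈ 4.0620.
Sum = Σ Δs_i · g(s_i).
Sum ≈ 17.6511.

17.6511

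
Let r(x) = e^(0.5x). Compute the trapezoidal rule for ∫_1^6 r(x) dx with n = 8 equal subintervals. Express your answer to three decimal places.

37.173

Δx = (6 − 1)/8 = 0.625.
r(1) ≈ 1.649, r(1.625) ≈ 2.254, r(2.25) ≈ 3.080, r(2.875) ≈ 4.210, r(3.5) ≈ 5.755, r(4.125) ≈ 7.866, r(4.75) ≈ 10.751, r(5.375) ≈ 14.695, r(6) ≈ 20.086.
T_8 = (Δx/2)·[r(x_0) + 2r(x_1) + ... + 2r(x_{7}) + r(x_8)].
Sum ≈ 37.173.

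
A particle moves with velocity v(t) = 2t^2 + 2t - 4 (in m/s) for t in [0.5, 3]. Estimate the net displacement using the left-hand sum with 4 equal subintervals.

Δt = (3 − 0.5)/4 = 0.625.
Left endpoints: 0.5, 1.125, 1.75, 2.375.
v(0.5) = -2.5, v(1.125) = 0.78125, v(1.75) = 5.625, v(2.375) = 12.03125.
Sum = Δt · [v(0.5) + v(1.125) + v(1.75) + v(2.375)].
Sum = 9.9609375.

9.9609375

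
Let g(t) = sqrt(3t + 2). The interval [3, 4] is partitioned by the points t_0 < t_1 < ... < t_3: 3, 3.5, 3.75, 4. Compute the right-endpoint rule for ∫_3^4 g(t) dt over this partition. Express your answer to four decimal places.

Subinterval widths: 0.5, 0.25, 0.25.
Right endpoints: 3.5, 3.75, 4.
g(3.5) ≈ 3.5355, g(3.75) ≈ 3.6401, g(4) ≈ 3.7417.
Sum = Σ Δt_i · g(t_i).
Sum ≈ 3.6132.

3.6132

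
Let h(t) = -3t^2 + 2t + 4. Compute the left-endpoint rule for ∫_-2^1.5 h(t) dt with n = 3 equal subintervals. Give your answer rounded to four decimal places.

Δt = (1.5 − (-2))/3 = 7/6.
Left endpoints: -2, -5/6, 1/3.
h(-2) = -12, h(-5/6) = 0.25, h(1/3) = 13/3.
Sum = Δt · [h(-2) + h(-5/6) + h(1/3)].
Sum ≈ -8.6528.

-8.6528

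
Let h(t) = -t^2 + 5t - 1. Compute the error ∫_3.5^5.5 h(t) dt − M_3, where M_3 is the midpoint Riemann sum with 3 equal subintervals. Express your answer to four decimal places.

Exact integral: ∫_3.5^5.5 h(t) dt ≈ 1.833333.
M_3 ≈ 1.907407.
Error ≈ 1.833333 − 1.907407 ≈ -0.0741.

-0.0741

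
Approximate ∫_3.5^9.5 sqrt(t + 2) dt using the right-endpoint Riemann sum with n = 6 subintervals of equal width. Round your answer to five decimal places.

17.91734

Δt = (9.5 − 3.5)/6 = 1.
Right endpoints: 4.5, 5.5, 6.5, 7.5, 8.5, 9.5.
f(4.5) ≈ 2.54951, f(5.5) ≈ 2.73861, f(6.5) ≈ 2.91548, f(7.5) ≈ 3.08221, f(8.5) ≈ 3.24037, f(9.5) ≈ 3.39116.
Sum = Δt · [f(4.5) + f(5.5) + f(6.5) + ...].
Sum ≈ 17.91734.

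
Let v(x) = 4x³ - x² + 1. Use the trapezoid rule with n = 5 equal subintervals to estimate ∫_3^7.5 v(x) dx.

2993.6025

Δx = (7.5 − 3)/5 = 0.9.
v(3) = 100, v(3.9) = 223.066, v(4.8) = 420.328, v(5.7) = 709.282, v(6.6) = 1107.424, v(7.5) = 1632.25.
T_5 = (Δx/2)·[v(x_0) + 2v(x_1) + ... + 2v(x_{4}) + v(x_5)].
Sum = 2993.6025.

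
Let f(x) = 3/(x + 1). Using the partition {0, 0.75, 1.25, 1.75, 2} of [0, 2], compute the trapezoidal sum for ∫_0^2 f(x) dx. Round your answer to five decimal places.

Subinterval widths: 0.75, 0.5, 0.5, 0.25.
f(0) = 3, f(0.75) = 12/7, f(1.25) = 4/3, f(1.75) = 12/11, f(2) = 1.
On each subinterval the trapezoid contributes (Δx_i/2)·[f(x_{i-1}) + f(x_i)].
Sum ≈ 3.39719.

3.39719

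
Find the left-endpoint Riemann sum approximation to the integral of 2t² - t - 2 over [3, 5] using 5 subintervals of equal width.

47.44

Δt = (5 − 3)/5 = 0.4.
Left endpoints: 3, 3.4, 3.8, 4.2, 4.6.
f(3) = 13, f(3.4) = 17.72, f(3.8) = 23.08, f(4.2) = 29.08, f(4.6) = 35.72.
Sum = Δt · [f(3) + f(3.4) + f(3.8) + f(4.2) + f(4.6)].
Sum = 47.44.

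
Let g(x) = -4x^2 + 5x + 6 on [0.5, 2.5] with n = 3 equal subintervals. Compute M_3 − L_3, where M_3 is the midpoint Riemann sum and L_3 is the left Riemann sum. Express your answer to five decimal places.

-3.77778

M_3 ≈ 6.6296296.
L_3 ≈ 10.4074074.
M_3 − L_3 ≈ -3.77778.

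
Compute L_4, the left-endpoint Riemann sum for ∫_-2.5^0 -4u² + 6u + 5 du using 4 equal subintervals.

-40.234375

Δu = (0 − (-2.5))/4 = 0.625.
Left endpoints: -2.5, -1.875, -1.25, -0.625.
f(-2.5) = -35, f(-1.875) = -20.3125, f(-1.25) = -8.75, f(-0.625) = -0.3125.
Sum = Δu · [f(-2.5) + f(-1.875) + f(-1.25) + f(-0.625)].
Sum = -40.234375.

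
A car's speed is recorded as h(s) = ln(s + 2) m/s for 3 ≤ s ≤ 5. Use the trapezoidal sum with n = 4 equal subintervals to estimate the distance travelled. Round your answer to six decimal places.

Δs = (5 − 3)/4 = 0.5.
h(3) ≈ 1.609438, h(3.5) ≈ 1.704748, h(4) ≈ 1.791759, h(4.5) ≈ 1.871802, h(5) ≈ 1.945910.
T_4 = (Δs/2)·[h(s_0) + 2h(s_1) + 2h(s_2) + 2h(s_3) + h(s_4)].
Sum ≈ 3.572992.

3.572992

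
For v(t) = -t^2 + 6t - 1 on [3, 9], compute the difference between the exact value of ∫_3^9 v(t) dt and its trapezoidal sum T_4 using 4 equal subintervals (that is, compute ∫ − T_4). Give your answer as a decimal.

Exact integral: ∫_3^9 v(t) dt = -24.
T_4 = -26.25.
Error = -24 − (-26.25) = 2.25.

2.25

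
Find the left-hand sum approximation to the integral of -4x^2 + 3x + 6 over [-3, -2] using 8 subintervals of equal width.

-28.28125

Δx = (-2 − (-3))/8 = 0.125.
Left endpoints: -3, -2.875, -2.75, -2.625, -2.5, -2.375, -2.25, -2.125.
f(-3) = -39, f(-2.875) = -35.6875, f(-2.75) = -32.5, f(-2.625) = -29.4375, f(-2.5) = -26.5, f(-2.375) = -23.6875, f(-2.25) = -21, f(-2.125) = -18.4375.
Sum = Δx · [f(-3) + f(-2.875) + f(-2.75) + ...].
Sum = -28.28125.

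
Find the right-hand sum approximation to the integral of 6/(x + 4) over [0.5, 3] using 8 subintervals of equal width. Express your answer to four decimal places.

Δx = (3 − 0.5)/8 = 0.3125.
Right endpoints: 0.8125, 1.125, 1.4375, 1.75, 2.0625, 2.375, 2.6875, 3.
f(0.8125) = 96/77, f(1.125) = 48/41, f(1.4375) = 32/29, f(1.75) = 24/23, f(2.0625) = 96/97, f(2.375) = 16/17, f(2.6875) = 96/107, f(3) = 6/7.
Sum = Δx · [f(0.8125) + f(1.125) + f(1.4375) + ...].
Sum ≈ 2.5780.

2.5780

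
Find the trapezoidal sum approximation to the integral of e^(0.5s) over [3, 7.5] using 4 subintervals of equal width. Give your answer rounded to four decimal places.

Δs = (7.5 − 3)/4 = 1.125.
f(3) ≈ 4.4817, f(4.125) ≈ 7.8656, f(5.25) ≈ 13.8046, f(6.375) ≈ 24.2278, f(7.5) ≈ 42.5211.
T_4 = (Δs/2)·[f(s_0) + 2f(s_1) + 2f(s_2) + 2f(s_3) + f(s_4)].
Sum ≈ 78.0743.

78.0743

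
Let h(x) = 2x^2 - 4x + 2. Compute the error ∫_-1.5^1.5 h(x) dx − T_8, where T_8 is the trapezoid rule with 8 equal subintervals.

Exact integral: ∫_-1.5^1.5 h(x) dx = 10.5.
T_8 = 10.640625.
Error = 10.5 − 10.640625 = -0.140625.

-0.140625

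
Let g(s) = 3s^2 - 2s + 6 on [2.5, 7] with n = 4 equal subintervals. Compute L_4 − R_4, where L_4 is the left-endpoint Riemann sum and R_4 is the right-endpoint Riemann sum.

L_4 = 247.39453125.
R_4 = 381.55078125.
L_4 − R_4 = -134.15625.

-134.15625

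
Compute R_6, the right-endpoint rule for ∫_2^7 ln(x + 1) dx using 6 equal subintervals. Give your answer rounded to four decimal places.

8.7364

Δx = (7 − 2)/6 = 5/6.
Right endpoints: 17/6, 11/3, 4.5, 16/3, 37/6, 7.
f(17/6) ≈ 1.3437, f(11/3) ≈ 1.5404, f(4.5) ≈ 1.7047, f(16/3) ≈ 1.8458, f(37/6) ≈ 1.9694, f(7) ≈ 2.0794.
Sum = Δx · [f(17/6) + f(11/3) + f(4.5) + ...].
Sum ≈ 8.7364.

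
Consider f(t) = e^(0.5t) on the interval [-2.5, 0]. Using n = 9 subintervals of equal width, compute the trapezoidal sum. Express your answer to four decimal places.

Δt = (0 − (-2.5))/9 = 5/18.
f(-2.5) ≈ 0.2865, f(-20/9) ≈ 0.3292, f(-35/18) ≈ 0.3782, f(-5/3) ≈ 0.4346, f(-25/18) ≈ 0.4994, f(-10/9) ≈ 0.5738, f(-5/6) ≈ 0.6592, f(-5/9) ≈ 0.7575, f(-5/18) ≈ 0.8703, f(0) ≈ 1.0000.
T_9 = (Δt/2)·[f(t_0) + 2f(t_1) + ... + 2f(t_{8}) + f(t_9)].
Sum ≈ 1.4293.

1.4293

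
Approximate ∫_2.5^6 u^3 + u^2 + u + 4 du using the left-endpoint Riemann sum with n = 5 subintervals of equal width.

332.0625

Δu = (6 − 2.5)/5 = 0.7.
Left endpoints: 2.5, 3.2, 3.9, 4.6, 5.3.
f(2.5) = 28.375, f(3.2) = 50.208, f(3.9) = 82.429, f(4.6) = 127.096, f(5.3) = 186.267.
Sum = Δu · [f(2.5) + f(3.2) + f(3.9) + f(4.6) + f(5.3)].
Sum = 332.0625.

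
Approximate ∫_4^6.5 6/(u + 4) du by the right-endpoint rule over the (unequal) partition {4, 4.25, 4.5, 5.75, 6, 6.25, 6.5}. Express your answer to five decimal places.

Subinterval widths: 0.25, 0.25, 1.25, 0.25, 0.25, 0.25.
Right endpoints: 4.25, 4.5, 5.75, 6, 6.25, 6.5.
f(4.25) = 8/11, f(4.5) = 12/17, f(5.75) = 8/13, f(6) = 0.6, f(6.25) = 24/41, f(6.5) = 4/7.
Sum = Σ Δu_i · f(u_i).
Sum ≈ 1.56672.

1.56672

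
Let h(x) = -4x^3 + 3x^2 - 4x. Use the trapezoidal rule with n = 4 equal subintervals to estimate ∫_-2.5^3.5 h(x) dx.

-71.25

Δx = (3.5 − (-2.5))/4 = 1.5.
h(-2.5) = 91.25, h(-1) = 11, h(0.5) = -1.75, h(2) = -28, h(3.5) = -148.75.
T_4 = (Δx/2)·[h(x_0) + 2h(x_1) + 2h(x_2) + 2h(x_3) + h(x_4)].
Sum = -71.25.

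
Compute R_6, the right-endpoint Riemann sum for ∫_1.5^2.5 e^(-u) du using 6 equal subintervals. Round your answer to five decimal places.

Δu = (2.5 − 1.5)/6 = 1/6.
Right endpoints: 5/3, 11/6, 2, 13/6, 7/3, 2.5.
f(5/3) ≈ 0.18888, f(11/6) ≈ 0.15988, f(2) ≈ 0.13534, f(13/6) ≈ 0.11456, f(7/3) ≈ 0.09697, f(2.5) ≈ 0.08208.
Sum = Δu · [f(5/3) + f(11/6) + f(2) + ...].
Sum ≈ 0.12962.

0.12962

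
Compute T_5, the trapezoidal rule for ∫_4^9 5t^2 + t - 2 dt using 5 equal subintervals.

1135

Δt = (9 − 4)/5 = 1.
f(4) = 82, f(5) = 128, f(6) = 184, f(7) = 250, f(8) = 326, f(9) = 412.
T_5 = (Δt/2)·[f(t_0) + 2f(t_1) + ... + 2f(t_{4}) + f(t_5)].
Sum = 1135.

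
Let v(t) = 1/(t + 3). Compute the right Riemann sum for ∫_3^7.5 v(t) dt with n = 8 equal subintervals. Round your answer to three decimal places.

Δt = (7.5 − 3)/8 = 0.5625.
Right endpoints: 3.5625, 4.125, 4.6875, 5.25, 5.8125, 6.375, 6.9375, 7.5.
v(3.5625) = 16/105, v(4.125) = 8/57, v(4.6875) = 16/123, v(5.25) = 4/33, v(5.8125) = 16/141, v(6.375) = 8/75, v(6.9375) = 16/159, v(7.5) = 2/21.
Sum = Δt · [v(3.5625) + v(4.125) + v(4.6875) + ...].
Sum ≈ 0.540.

0.540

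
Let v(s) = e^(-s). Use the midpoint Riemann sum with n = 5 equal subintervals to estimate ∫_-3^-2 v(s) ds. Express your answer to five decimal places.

12.67534

Δs = (-2 − (-3))/5 = 0.2.
Midpoints: -2.9, -2.7, -2.5, -2.3, -2.1.
v(-2.9) ≈ 18.17415, v(-2.7) ≈ 14.87973, v(-2.5) ≈ 12.18249, v(-2.3) ≈ 9.97418, v(-2.1) ≈ 8.16617.
Sum = Δs · [v(-2.9) + v(-2.7) + v(-2.5) + v(-2.3) + v(-2.1)].
Sum ≈ 12.67534.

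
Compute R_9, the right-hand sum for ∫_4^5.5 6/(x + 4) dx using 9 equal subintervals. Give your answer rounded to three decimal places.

1.021

Δx = (5.5 − 4)/9 = 1/6.
Right endpoints: 25/6, 13/3, 4.5, 14/3, 29/6, 5, 31/6, 16/3, 5.5.
f(25/6) = 36/49, f(13/3) = 0.72, f(4.5) = 12/17, f(14/3) = 9/13, f(29/6) = 36/53, f(5) = 2/3, f(31/6) = 36/55, f(16/3) = 9/14, f(5.5) = 12/19.
Sum = Δx · [f(25/6) + f(13/3) + f(4.5) + ...].
Sum ≈ 1.021.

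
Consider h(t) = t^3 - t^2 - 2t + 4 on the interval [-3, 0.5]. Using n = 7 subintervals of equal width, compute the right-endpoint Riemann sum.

0

Δt = (0.5 − (-3))/7 = 0.5.
Right endpoints: -2.5, -2, -1.5, -1, -0.5, 0, 0.5.
h(-2.5) = -12.875, h(-2) = -4, h(-1.5) = 1.375, h(-1) = 4, h(-0.5) = 4.625, h(0) = 4, h(0.5) = 2.875.
Sum = Δt · [h(-2.5) + h(-2) + h(-1.5) + ...].
Sum = 0.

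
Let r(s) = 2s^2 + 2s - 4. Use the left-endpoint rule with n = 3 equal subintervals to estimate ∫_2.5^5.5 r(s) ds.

86.5

Δs = (5.5 − 2.5)/3 = 1.
Left endpoints: 2.5, 3.5, 4.5.
r(2.5) = 13.5, r(3.5) = 27.5, r(4.5) = 45.5.
Sum = Δs · [r(2.5) + r(3.5) + r(4.5)].
Sum = 86.5.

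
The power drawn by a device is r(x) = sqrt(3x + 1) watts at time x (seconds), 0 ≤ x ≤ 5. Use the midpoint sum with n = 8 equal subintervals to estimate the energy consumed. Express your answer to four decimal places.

14.0171

Δx = (5 − 0)/8 = 0.625.
Midpoints: 0.3125, 0.9375, 1.5625, 2.1875, 2.8125, 3.4375, 4.0625, 4.6875.
r(0.3125) ≈ 1.3919, r(0.9375) ≈ 1.9526, r(1.5625) ≈ 2.3848, r(2.1875) ≈ 2.7500, r(2.8125) ≈ 3.0721, r(3.4375) ≈ 3.3634, r(4.0625) ≈ 3.6315, r(4.6875) ≈ 3.8810.
Sum = Δx · [r(0.3125) + r(0.9375) + r(1.5625) + ...].
Sum ≈ 14.0171.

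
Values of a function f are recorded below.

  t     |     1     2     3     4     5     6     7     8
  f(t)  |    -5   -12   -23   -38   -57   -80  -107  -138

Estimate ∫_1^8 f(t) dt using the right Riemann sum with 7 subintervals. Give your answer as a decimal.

Δt = 1.
Sum = 1·[(-12) + (-23) + (-38) + (-57) + (-80) + (-107) + (-138)] = -455.

-455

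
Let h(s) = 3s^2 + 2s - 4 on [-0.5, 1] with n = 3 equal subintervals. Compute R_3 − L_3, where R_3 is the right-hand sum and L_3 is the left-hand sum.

2.625

R_3 = -2.625.
L_3 = -5.25.
R_3 − L_3 = 2.625.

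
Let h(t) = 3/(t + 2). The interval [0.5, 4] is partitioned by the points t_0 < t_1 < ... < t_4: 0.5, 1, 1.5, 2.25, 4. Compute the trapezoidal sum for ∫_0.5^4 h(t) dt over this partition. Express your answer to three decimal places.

Subinterval widths: 0.5, 0.5, 0.75, 1.75.
h(0.5) = 1.2, h(1) = 1, h(1.5) = 6/7, h(2.25) = 12/17, h(4) = 0.5.
On each subinterval the trapezoid contributes (Δt_i/2)·[h(t_{i-1}) + h(t_i)].
Sum ≈ 2.656.

2.656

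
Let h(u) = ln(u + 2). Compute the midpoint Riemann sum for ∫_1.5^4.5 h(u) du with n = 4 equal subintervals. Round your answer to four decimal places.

Δu = (4.5 − 1.5)/4 = 0.75.
Midpoints: 1.875, 2.625, 3.375, 4.125.
h(1.875) ≈ 1.3545, h(2.625) ≈ 1.5315, h(3.375) ≈ 1.6818, h(4.125) ≈ 1.8124.
Sum = Δu · [h(1.875) + h(2.625) + h(3.375) + h(4.125)].
Sum ≈ 4.7851.

4.7851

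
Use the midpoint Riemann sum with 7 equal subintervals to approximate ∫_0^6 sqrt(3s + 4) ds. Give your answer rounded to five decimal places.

21.16612

Δs = (6 − 0)/7 = 6/7.
Midpoints: 3/7, 9/7, 15/7, 3, 27/7, 33/7, 39/7.
f(3/7) ≈ 2.29907, f(9/7) ≈ 2.80306, f(15/7) ≈ 3.22933, f(3) ≈ 3.60555, f(27/7) ≈ 3.94606, f(33/7) ≈ 4.25944, f(39/7) ≈ 4.55129.
Sum = Δs · [f(3/7) + f(9/7) + f(15/7) + ...].
Sum ≈ 21.16612.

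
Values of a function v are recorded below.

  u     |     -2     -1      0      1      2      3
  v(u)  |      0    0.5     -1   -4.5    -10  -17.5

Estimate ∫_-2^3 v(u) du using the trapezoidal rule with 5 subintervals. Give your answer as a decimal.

-23.75

Δu = 1.
T_5 = (1/2)·[0 + 2·0.5 + 2·(-1) + 2·(-4.5) + 2·(-10) + (-17.5)] = -23.75.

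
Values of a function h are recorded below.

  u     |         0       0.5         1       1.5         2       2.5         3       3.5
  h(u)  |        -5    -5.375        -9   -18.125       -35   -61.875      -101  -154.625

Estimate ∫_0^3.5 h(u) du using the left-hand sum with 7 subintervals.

-117.6875

Δu = 0.5.
Sum = 0.5·[(-5) + (-5.375) + (-9) + (-18.125) + (-35) + (-61.875) + (-101)] = -117.6875.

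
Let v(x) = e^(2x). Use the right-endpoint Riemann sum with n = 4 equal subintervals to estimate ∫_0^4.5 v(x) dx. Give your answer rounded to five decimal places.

10188.72850

Δx = (4.5 − 0)/4 = 1.125.
Right endpoints: 1.125, 2.25, 3.375, 4.5.
v(1.125) ≈ 9.48774, v(2.25) ≈ 90.01713, v(3.375) ≈ 854.05876, v(4.5) ≈ 8103.08393.
Sum = Δx · [v(1.125) + v(2.25) + v(3.375) + v(4.5)].
Sum ≈ 10188.72850.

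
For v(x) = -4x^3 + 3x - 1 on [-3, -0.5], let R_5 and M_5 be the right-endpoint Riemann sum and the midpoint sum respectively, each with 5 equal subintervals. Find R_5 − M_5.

-21.71875

R_5 = 42.5.
M_5 = 64.21875.
R_5 − M_5 = -21.71875.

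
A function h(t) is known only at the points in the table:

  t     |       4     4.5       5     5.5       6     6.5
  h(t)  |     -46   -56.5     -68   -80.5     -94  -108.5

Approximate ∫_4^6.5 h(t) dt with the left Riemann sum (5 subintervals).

-172.5

Δt = 0.5.
Sum = 0.5·[(-46) + (-56.5) + (-68) + (-80.5) + (-94)] = -172.5.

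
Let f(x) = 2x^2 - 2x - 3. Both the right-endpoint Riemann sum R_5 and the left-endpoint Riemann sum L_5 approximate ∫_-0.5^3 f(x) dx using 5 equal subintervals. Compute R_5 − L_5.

R_5 = 3.08.
L_5 = -4.27.
R_5 − L_5 = 7.35.

7.35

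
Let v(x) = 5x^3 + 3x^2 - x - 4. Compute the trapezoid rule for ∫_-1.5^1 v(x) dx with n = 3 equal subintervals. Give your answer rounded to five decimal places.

-10.29514

Δx = (1 − (-1.5))/3 = 5/6.
v(-1.5) = -12.625, v(-2/3) = -94/27, v(1/6) = -877/216, v(1) = 3.
T_3 = (Δx/2)·[v(x_0) + 2v(x_1) + 2v(x_2) + v(x_3)].
Sum ≈ -10.29514.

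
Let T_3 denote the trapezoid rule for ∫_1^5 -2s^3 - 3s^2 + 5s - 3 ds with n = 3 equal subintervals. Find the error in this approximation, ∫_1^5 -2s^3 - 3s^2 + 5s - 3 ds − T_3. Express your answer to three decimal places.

Exact integral: ∫_1^5 f(s) ds = -388.
T_3 ≈ -412.88889.
Error ≈ -388 − (-412.88889) ≈ 24.889.

24.889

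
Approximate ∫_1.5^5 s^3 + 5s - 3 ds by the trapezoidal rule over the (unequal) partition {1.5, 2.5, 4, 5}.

Subinterval widths: 1, 1.5, 1.
f(1.5) = 7.875, f(2.5) = 25.125, f(4) = 81, f(5) = 147.
On each subinterval the trapezoid contributes (Δs_i/2)·[f(s_{i-1}) + f(s_i)].
Sum = 210.09375.

210.09375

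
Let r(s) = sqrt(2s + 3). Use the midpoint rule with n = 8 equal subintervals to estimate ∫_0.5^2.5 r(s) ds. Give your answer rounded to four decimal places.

4.8762

Δs = (2.5 − 0.5)/8 = 0.25.
Midpoints: 0.625, 0.875, 1.125, 1.375, 1.625, 1.875, 2.125, 2.375.
r(0.625) ≈ 2.0616, r(0.875) ≈ 2.1794, r(1.125) ≈ 2.2913, r(1.375) ≈ 2.3979, r(1.625) ≈ 2.5000, r(1.875) ≈ 2.5981, r(2.125) ≈ 2.6926, r(2.375) ≈ 2.7839.
Sum = Δs · [r(0.625) + r(0.875) + r(1.125) + ...].
Sum ≈ 4.8762.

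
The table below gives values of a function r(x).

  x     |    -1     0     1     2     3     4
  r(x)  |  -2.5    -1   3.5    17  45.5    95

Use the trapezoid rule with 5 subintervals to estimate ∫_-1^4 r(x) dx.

111.25

Δx = 1.
T_5 = (1/2)·[(-2.5) + 2·(-1) + 2·3.5 + 2·17 + 2·45.5 + 95] = 111.25.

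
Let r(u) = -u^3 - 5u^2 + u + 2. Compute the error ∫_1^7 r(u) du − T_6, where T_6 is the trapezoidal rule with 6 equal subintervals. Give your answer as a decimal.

17

Exact integral: ∫_1^7 r(u) du = -1134.
T_6 = -1151.
Error = -1134 − (-1151) = 17.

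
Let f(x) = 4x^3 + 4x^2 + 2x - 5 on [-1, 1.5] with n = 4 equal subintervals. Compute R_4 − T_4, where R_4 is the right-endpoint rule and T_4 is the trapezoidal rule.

8.59375

R_4 = 8.37890625.
T_4 = -0.21484375.
R_4 − T_4 = 8.59375.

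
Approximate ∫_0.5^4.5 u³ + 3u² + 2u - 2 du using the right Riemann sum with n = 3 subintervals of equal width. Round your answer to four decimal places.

323.9444

Δu = (4.5 − 0.5)/3 = 4/3.
Right endpoints: 11/6, 19/6, 4.5.
f(11/6) = 3869/216, f(19/6) = 14293/216, f(4.5) = 158.875.
Sum = Δu · [f(11/6) + f(19/6) + f(4.5)].
Sum ≈ 323.9444.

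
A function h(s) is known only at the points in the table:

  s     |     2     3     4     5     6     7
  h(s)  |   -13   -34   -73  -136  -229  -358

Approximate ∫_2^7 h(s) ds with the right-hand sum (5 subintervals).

-830

Δs = 1.
Sum = 1·[(-34) + (-73) + (-136) + (-229) + (-358)] = -830.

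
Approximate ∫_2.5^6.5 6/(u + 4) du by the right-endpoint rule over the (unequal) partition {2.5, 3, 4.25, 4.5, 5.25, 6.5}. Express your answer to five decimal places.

2.71491

Subinterval widths: 0.5, 1.25, 0.25, 0.75, 1.25.
Right endpoints: 3, 4.25, 4.5, 5.25, 6.5.
f(3) = 6/7, f(4.25) = 8/11, f(4.5) = 12/17, f(5.25) = 24/37, f(6.5) = 4/7.
Sum = Σ Δu_i · f(u_i).
Sum ≈ 2.71491.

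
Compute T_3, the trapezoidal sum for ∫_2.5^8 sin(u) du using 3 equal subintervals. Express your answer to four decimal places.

Δu = (8 − 2.5)/3 = 11/6.
f(2.5) ≈ 0.5985, f(13/3) ≈ -0.9290, f(37/6) ≈ -0.1163, f(8) ≈ 0.9894.
T_3 = (Δu/2)·[f(u_0) + 2f(u_1) + 2f(u_2) + f(u_3)].
Sum ≈ -0.4608.

-0.4608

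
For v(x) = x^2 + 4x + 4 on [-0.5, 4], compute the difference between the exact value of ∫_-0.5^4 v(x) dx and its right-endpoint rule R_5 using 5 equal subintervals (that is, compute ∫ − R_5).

Exact integral: ∫_-0.5^4 v(x) dx = 70.875.
R_5 = 86.67.
Error = 70.875 − 86.67 = -15.795.

-15.795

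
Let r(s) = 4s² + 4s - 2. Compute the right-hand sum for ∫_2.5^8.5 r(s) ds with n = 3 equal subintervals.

1222

Δs = (8.5 − 2.5)/3 = 2.
Right endpoints: 4.5, 6.5, 8.5.
r(4.5) = 97, r(6.5) = 193, r(8.5) = 321.
Sum = Δs · [r(4.5) + r(6.5) + r(8.5)].
Sum = 1222.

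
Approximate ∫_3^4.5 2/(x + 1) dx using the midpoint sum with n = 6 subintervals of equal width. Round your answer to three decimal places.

Δx = (4.5 − 3)/6 = 0.25.
Midpoints: 3.125, 3.375, 3.625, 3.875, 4.125, 4.375.
f(3.125) = 16/33, f(3.375) = 16/35, f(3.625) = 16/37, f(3.875) = 16/39, f(4.125) = 16/41, f(4.375) = 16/43.
Sum = Δx · [f(3.125) + f(3.375) + f(3.625) + ...].
Sum ≈ 0.637.

0.637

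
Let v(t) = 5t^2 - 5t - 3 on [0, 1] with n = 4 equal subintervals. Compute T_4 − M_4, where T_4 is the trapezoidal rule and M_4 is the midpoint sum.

0.078125

T_4 = -3.78125.
M_4 = -3.859375.
T_4 − M_4 = 0.078125.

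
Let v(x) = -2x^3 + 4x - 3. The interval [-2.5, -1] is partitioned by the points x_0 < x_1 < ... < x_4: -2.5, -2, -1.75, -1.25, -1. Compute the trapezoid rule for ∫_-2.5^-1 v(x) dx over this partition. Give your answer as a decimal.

4.546875

Subinterval widths: 0.5, 0.25, 0.5, 0.25.
v(-2.5) = 18.25, v(-2) = 5, v(-1.75) = 0.71875, v(-1.25) = -4.09375, v(-1) = -5.
On each subinterval the trapezoid contributes (Δx_i/2)·[v(x_{i-1}) + v(x_i)].
Sum = 4.546875.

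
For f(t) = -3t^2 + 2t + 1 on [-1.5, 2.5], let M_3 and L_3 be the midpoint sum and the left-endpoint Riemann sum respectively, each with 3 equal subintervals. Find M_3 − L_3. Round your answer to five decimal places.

2.66667

M_3 ≈ -9.2222222.
L_3 ≈ -11.8888889.
M_3 − L_3 ≈ 2.66667.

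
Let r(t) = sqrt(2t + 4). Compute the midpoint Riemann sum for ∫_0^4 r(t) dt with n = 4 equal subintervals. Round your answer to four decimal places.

11.1984

Δt = (4 − 0)/4 = 1.
Midpoints: 0.5, 1.5, 2.5, 3.5.
r(0.5) ≈ 2.2361, r(1.5) ≈ 2.6458, r(2.5) ≈ 3.0000, r(3.5) ≈ 3.3166.
Sum = Δt · [r(0.5) + r(1.5) + r(2.5) + r(3.5)].
Sum ≈ 11.1984.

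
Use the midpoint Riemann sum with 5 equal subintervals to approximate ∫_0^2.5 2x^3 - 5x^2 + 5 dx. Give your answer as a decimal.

Δx = (2.5 − 0)/5 = 0.5.
Midpoints: 0.25, 0.75, 1.25, 1.75, 2.25.
f(0.25) = 4.71875, f(0.75) = 3.03125, f(1.25) = 1.09375, f(1.75) = 0.40625, f(2.25) = 2.46875.
Sum = Δx · [f(0.25) + f(0.75) + f(1.25) + f(1.75) + f(2.25)].
Sum = 5.859375.

5.859375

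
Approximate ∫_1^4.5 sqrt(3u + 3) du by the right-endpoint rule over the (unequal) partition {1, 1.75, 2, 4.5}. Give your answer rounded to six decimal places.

13.059259

Subinterval widths: 0.75, 0.25, 2.5.
Right endpoints: 1.75, 2, 4.5.
f(1.75) ≈ 2.872281, f(2) ≈ 3.000000, f(4.5) ≈ 4.062019.
Sum = Σ Δu_i · f(u_i).
Sum ≈ 13.059259.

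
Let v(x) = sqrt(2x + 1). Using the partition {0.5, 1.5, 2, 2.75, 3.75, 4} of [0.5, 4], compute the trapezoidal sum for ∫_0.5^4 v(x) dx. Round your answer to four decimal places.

8.0326

Subinterval widths: 1, 0.5, 0.75, 1, 0.25.
v(0.5) ≈ 1.4142, v(1.5) ≈ 2.0000, v(2) ≈ 2.2361, v(2.75) ≈ 2.5495, v(3.75) ≈ 2.9155, v(4) ≈ 3.0000.
On each subinterval the trapezoid contributes (Δx_i/2)·[v(x_{i-1}) + v(x_i)].
Sum ≈ 8.0326.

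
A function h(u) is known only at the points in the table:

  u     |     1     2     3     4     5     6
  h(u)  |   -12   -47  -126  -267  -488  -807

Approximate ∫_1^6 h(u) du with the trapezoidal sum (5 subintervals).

-1337.5

Δu = 1.
T_5 = (1/2)·[(-12) + 2·(-47) + 2·(-126) + 2·(-267) + 2·(-488) + (-807)] = -1337.5.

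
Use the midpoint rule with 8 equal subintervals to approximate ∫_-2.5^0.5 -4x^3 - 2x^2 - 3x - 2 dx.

Δx = (0.5 − (-2.5))/8 = 0.375.
Midpoints: -2.3125, -1.9375, -1.5625, -1.1875, -0.8125, -0.4375, -0.0625, 0.3125.
f(-2.3125) = 44757/1024, f(-1.9375) = 26007/1024, f(-1.5625) = 13377/1024, f(-1.1875) = 5571/1024, f(-0.8125) = 1293/1024, f(-0.4375) = -753/1024, f(-0.0625) = -1863/1024, f(0.3125) = -3333/1024.
Sum = Δx · [f(-2.3125) + f(-1.9375) + f(-1.5625) + ...].
Sum = 31.1484375.

31.1484375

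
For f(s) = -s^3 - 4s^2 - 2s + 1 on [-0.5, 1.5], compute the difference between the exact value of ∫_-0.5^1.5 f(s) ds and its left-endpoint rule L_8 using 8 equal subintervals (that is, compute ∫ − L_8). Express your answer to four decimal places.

-1.8229

Exact integral: ∫_-0.5^1.5 f(s) ds ≈ -5.916667.
L_8 = -4.09375.
Error ≈ -5.916667 − (-4.09375) ≈ -1.8229.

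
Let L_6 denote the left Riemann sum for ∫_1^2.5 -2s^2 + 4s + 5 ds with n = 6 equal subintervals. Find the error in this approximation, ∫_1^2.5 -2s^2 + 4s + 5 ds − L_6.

-0.53125

Exact integral: ∫_1^2.5 f(s) ds = 8.25.
L_6 = 8.78125.
Error = 8.25 − 8.78125 = -0.53125.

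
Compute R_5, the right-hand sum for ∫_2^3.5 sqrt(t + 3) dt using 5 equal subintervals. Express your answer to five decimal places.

3.64113

Δt = (3.5 − 2)/5 = 0.3.
Right endpoints: 2.3, 2.6, 2.9, 3.2, 3.5.
f(2.3) ≈ 2.30217, f(2.6) ≈ 2.36643, f(2.9) ≈ 2.42899, f(3.2) ≈ 2.48998, f(3.5) ≈ 2.54951.
Sum = Δt · [f(2.3) + f(2.6) + f(2.9) + f(3.2) + f(3.5)].
Sum ≈ 3.64113.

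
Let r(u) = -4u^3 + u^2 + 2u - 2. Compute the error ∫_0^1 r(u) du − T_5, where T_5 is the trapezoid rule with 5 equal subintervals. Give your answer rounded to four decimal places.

0.0333

Exact integral: ∫_0^1 r(u) du ≈ -1.666667.
T_5 = -1.7.
Error ≈ -1.666667 − (-1.7) ≈ 0.0333.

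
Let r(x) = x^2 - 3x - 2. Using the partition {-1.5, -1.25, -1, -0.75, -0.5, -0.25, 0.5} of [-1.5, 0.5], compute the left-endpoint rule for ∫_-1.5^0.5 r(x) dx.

1.765625

Subinterval widths: 0.25, 0.25, 0.25, 0.25, 0.25, 0.75.
Left endpoints: -1.5, -1.25, -1, -0.75, -0.5, -0.25.
r(-1.5) = 4.75, r(-1.25) = 3.3125, r(-1) = 2, r(-0.75) = 0.8125, r(-0.5) = -0.25, r(-0.25) = -1.1875.
Sum = Σ Δx_i · r(x_i).
Sum = 1.765625.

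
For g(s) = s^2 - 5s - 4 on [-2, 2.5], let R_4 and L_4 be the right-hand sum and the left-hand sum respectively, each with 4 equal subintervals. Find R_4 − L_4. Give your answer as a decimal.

-22.78125

R_4 = -26.19140625.
L_4 = -3.41015625.
R_4 − L_4 = -22.78125.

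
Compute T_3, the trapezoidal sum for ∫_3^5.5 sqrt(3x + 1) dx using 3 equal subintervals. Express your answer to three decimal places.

9.234

Δx = (5.5 − 3)/3 = 5/6.
f(3) ≈ 3.162, f(23/6) ≈ 3.536, f(14/3) ≈ 3.873, f(5.5) ≈ 4.183.
T_3 = (Δx/2)·[f(x_0) + 2f(x_1) + 2f(x_2) + f(x_3)].
Sum ≈ 9.234.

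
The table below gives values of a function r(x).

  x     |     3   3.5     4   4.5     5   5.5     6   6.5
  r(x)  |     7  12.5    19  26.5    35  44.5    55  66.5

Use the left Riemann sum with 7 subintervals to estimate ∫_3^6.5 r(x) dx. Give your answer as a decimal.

Δx = 0.5.
Sum = 0.5·[7 + 12.5 + 19 + 26.5 + 35 + 44.5 + 55] = 99.75.

99.75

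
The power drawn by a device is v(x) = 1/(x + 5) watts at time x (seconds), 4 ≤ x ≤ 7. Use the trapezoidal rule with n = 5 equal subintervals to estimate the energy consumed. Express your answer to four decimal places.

Δx = (7 − 4)/5 = 0.6.
v(4) = 1/9, v(4.6) = 5/48, v(5.2) = 5/51, v(5.8) = 5/54, v(6.4) = 5/57, v(7) = 1/12.
T_5 = (Δx/2)·[v(x_0) + 2v(x_1) + ... + 2v(x_{4}) + v(x_5)].
Sum ≈ 0.2878.

0.2878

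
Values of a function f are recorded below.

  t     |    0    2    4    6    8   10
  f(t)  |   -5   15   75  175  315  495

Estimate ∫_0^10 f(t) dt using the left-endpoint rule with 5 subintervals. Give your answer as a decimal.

Δt = 2.
Sum = 2·[(-5) + 15 + 75 + 175 + 315] = 1150.

1150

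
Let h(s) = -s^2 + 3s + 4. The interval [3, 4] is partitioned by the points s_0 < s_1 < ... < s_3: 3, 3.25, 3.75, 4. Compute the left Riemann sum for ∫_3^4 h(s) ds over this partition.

Subinterval widths: 0.25, 0.5, 0.25.
Left endpoints: 3, 3.25, 3.75.
h(3) = 4, h(3.25) = 3.1875, h(3.75) = 1.1875.
Sum = Σ Δs_i · h(s_i).
Sum = 2.890625.

2.890625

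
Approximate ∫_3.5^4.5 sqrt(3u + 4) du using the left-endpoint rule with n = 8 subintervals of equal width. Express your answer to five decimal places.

3.97502

Δu = (4.5 − 3.5)/8 = 0.125.
Left endpoints: 3.5, 3.625, 3.75, 3.875, 4, 4.125, 4.25, 4.375.
f(3.5) ≈ 3.80789, f(3.625) ≈ 3.85681, f(3.75) ≈ 3.90512, f(3.875) ≈ 3.95285, f(4) ≈ 4.00000, f(4.125) ≈ 4.04660, f(4.25) ≈ 4.09268, f(4.375) ≈ 4.13824.
Sum = Δu · [f(3.5) + f(3.625) + f(3.75) + ...].
Sum ≈ 3.97502.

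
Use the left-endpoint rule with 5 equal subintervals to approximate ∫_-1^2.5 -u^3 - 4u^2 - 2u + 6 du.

-2.1

Δu = (2.5 − (-1))/5 = 0.7.
Left endpoints: -1, -0.3, 0.4, 1.1, 1.8.
f(-1) = 5, f(-0.3) = 6.267, f(0.4) = 4.496, f(1.1) = -2.371, f(1.8) = -16.392.
Sum = Δu · [f(-1) + f(-0.3) + f(0.4) + f(1.1) + f(1.8)].
Sum = -2.1.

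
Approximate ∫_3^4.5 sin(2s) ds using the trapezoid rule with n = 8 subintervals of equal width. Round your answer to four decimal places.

Δs = (4.5 − 3)/8 = 0.1875.
f(3) ≈ -0.2794, f(3.1875) ≈ 0.0917, f(3.375) ≈ 0.4500, f(3.5625) ≈ 0.7459, f(3.75) ≈ 0.9380, f(3.9375) ≈ 0.9998, f(4.125) ≈ 0.9226, f(4.3125) ≈ 0.7172, f(4.5) ≈ 0.4121.
T_8 = (Δs/2)·[f(s_0) + 2f(s_1) + ... + 2f(s_{7}) + f(s_8)].
Sum ≈ 0.9247.

0.9247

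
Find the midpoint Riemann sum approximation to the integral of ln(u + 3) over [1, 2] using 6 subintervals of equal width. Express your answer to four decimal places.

1.5021

Δu = (2 − 1)/6 = 1/6.
Midpoints: 13/12, 1.25, 17/12, 19/12, 1.75, 23/12.
f(13/12) ≈ 1.4069, f(1.25) ≈ 1.4469, f(17/12) ≈ 1.4854, f(19/12) ≈ 1.5224, f(1.75) ≈ 1.5581, f(23/12) ≈ 1.5926.
Sum = Δu · [f(13/12) + f(1.25) + f(17/12) + ...].
Sum ≈ 1.5021.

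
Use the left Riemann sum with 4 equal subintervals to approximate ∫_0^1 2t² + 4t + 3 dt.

4.9375

Δt = (1 − 0)/4 = 0.25.
Left endpoints: 0, 0.25, 0.5, 0.75.
f(0) = 3, f(0.25) = 4.125, f(0.5) = 5.5, f(0.75) = 7.125.
Sum = Δt · [f(0) + f(0.25) + f(0.5) + f(0.75)].
Sum = 4.9375.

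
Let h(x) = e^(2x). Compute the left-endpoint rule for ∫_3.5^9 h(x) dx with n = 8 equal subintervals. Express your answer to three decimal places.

Δx = (9 − 3.5)/8 = 0.6875.
Left endpoints: 3.5, 4.1875, 4.875, 5.5625, 6.25, 6.9375, 7.625, 8.3125.
h(3.5) ≈ 1096.633, h(4.1875) ≈ 4337.268, h(4.875) ≈ 17154.229, h(5.5625) ≈ 67846.291, h(6.25) ≈ 268337.287, h(6.9375) ≈ 1061294.556, h(7.625) ≈ 4197501.394, h(8.3125) ≈ 16601440.057.
Sum = Δx · [h(3.5) + h(4.1875) + h(4.875) + ...].
Sum ≈ 15275567.804.

15275567.804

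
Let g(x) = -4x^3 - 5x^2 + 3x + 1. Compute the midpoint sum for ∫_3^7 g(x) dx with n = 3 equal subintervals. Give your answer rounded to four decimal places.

-2744.1481

Δx = (7 − 3)/3 = 4/3.
Midpoints: 11/3, 5, 19/3.
g(11/3) = -6815/27, g(5) = -609, g(19/3) = -32311/27.
Sum = Δx · [g(11/3) + g(5) + g(19/3)].
Sum ≈ -2744.1481.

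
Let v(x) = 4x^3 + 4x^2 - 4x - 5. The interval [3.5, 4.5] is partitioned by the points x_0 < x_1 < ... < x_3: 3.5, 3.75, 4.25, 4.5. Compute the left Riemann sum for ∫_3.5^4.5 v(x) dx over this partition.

263.296875

Subinterval widths: 0.25, 0.5, 0.25.
Left endpoints: 3.5, 3.75, 4.25.
v(3.5) = 201.5, v(3.75) = 247.1875, v(4.25) = 357.3125.
Sum = Σ Δx_i · v(x_i).
Sum = 263.296875.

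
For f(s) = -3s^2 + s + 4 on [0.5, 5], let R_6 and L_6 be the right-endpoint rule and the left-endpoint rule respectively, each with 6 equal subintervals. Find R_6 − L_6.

-52.3125

R_6 = -121.921875.
L_6 = -69.609375.
R_6 − L_6 = -52.3125.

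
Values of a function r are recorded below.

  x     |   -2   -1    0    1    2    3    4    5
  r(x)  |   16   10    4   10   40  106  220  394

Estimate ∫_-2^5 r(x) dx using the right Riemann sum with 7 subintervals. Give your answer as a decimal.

784

Δx = 1.
Sum = 1·[10 + 4 + 10 + 40 + 106 + 220 + 394] = 784.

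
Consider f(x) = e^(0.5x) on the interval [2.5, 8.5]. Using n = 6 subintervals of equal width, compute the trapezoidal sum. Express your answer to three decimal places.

Δx = (8.5 − 2.5)/6 = 1.
f(2.5) ≈ 3.490, f(3.5) ≈ 5.755, f(4.5) ≈ 9.488, f(5.5) ≈ 15.643, f(6.5) ≈ 25.790, f(7.5) ≈ 42.521, f(8.5) ≈ 70.105.
T_6 = (Δx/2)·[f(x_0) + 2f(x_1) + ... + 2f(x_{5}) + f(x_6)].
Sum ≈ 135.994.

135.994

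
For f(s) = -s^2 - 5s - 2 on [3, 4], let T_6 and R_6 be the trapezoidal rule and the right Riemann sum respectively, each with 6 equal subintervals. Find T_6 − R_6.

1

T_6 ≈ -31.837963.
R_6 ≈ -32.837963.
T_6 − R_6 = 1.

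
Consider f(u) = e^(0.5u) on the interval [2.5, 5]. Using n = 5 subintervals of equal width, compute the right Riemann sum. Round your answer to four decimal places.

Δu = (5 − 2.5)/5 = 0.5.
Right endpoints: 3, 3.5, 4, 4.5, 5.
f(3) ≈ 4.4817, f(3.5) ≈ 5.7546, f(4) ≈ 7.3891, f(4.5) ≈ 9.4877, f(5) ≈ 12.1825.
Sum = Δu · [f(3) + f(3.5) + f(4) + f(4.5) + f(5)].
Sum ≈ 19.6478.

19.6478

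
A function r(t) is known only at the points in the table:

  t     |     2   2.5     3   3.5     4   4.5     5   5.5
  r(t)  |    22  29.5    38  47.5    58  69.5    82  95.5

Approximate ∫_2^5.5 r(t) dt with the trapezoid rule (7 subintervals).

191.625

Δt = 0.5.
T_7 = (0.5/2)·[22 + 2·29.5 + 2·38 + 2·47.5 + 2·58 + 2·69.5 + 2·82 + 95.5] = 191.625.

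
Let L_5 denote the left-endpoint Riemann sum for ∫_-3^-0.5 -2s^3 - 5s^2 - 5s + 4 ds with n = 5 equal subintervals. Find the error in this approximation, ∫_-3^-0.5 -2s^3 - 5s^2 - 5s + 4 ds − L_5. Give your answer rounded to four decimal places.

Exact integral: ∫_-3^-0.5 f(s) ds ≈ 27.552083.
L_5 = 33.75.
Error ≈ 27.552083 − 33.75 ≈ -6.1979.

-6.1979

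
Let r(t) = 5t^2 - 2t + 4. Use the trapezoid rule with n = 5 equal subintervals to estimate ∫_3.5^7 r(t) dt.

478.8875

Δt = (7 − 3.5)/5 = 0.7.
r(3.5) = 58.25, r(4.2) = 83.8, r(4.9) = 114.25, r(5.6) = 149.6, r(6.3) = 189.85, r(7) = 235.
T_5 = (Δt/2)·[r(t_0) + 2r(t_1) + ... + 2r(t_{4}) + r(t_5)].
Sum = 478.8875.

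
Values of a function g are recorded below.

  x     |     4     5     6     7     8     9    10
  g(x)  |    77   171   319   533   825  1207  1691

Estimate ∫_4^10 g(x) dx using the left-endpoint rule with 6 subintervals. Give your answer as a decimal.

3132

Δx = 1.
Sum = 1·[77 + 171 + 319 + 533 + 825 + 1207] = 3132.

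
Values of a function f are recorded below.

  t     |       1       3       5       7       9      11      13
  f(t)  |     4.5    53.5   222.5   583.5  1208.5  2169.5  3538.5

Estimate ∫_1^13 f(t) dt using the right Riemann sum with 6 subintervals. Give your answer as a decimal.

15552

Δt = 2.
Sum = 2·[53.5 + 222.5 + 583.5 + 1208.5 + 2169.5 + 3538.5] = 15552.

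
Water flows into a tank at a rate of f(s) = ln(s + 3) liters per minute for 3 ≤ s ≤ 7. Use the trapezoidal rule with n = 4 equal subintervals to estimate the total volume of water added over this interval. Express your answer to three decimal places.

Δs = (7 − 3)/4 = 1.
f(3) ≈ 1.792, f(4) ≈ 1.946, f(5) ≈ 2.079, f(6) ≈ 2.197, f(7) ≈ 2.303.
T_4 = (Δs/2)·[f(s_0) + 2f(s_1) + 2f(s_2) + 2f(s_3) + f(s_4)].
Sum ≈ 8.270.

8.270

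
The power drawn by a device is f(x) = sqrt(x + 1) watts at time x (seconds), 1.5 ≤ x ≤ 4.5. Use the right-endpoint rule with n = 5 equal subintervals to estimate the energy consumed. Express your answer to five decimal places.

6.19000

Δx = (4.5 − 1.5)/5 = 0.6.
Right endpoints: 2.1, 2.7, 3.3, 3.9, 4.5.
f(2.1) ≈ 1.76068, f(2.7) ≈ 1.92354, f(3.3) ≈ 2.07364, f(3.9) ≈ 2.21359, f(4.5) ≈ 2.34521.
Sum = Δx · [f(2.1) + f(2.7) + f(3.3) + f(3.9) + f(4.5)].
Sum ≈ 6.19000.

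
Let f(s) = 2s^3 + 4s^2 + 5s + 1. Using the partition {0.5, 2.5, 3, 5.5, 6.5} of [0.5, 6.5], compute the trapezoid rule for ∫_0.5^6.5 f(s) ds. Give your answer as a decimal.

1470.75

Subinterval widths: 2, 0.5, 2.5, 1.
f(0.5) = 4.75, f(2.5) = 69.75, f(3) = 106, f(5.5) = 482.25, f(6.5) = 751.75.
On each subinterval the trapezoid contributes (Δs_i/2)·[f(s_{i-1}) + f(s_i)].
Sum = 1470.75.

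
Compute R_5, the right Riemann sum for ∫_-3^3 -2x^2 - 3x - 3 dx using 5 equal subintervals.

-67.68

Δx = (3 − (-3))/5 = 1.2.
Right endpoints: -1.8, -0.6, 0.6, 1.8, 3.
f(-1.8) = -4.08, f(-0.6) = -1.92, f(0.6) = -5.52, f(1.8) = -14.88, f(3) = -30.
Sum = Δx · [f(-1.8) + f(-0.6) + f(0.6) + f(1.8) + f(3)].
Sum = -67.68.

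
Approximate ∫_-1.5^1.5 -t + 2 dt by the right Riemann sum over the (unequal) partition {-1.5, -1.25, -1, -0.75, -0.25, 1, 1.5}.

Subinterval widths: 0.25, 0.25, 0.25, 0.5, 1.25, 0.5.
Right endpoints: -1.25, -1, -0.75, -0.25, 1, 1.5.
f(-1.25) = 3.25, f(-1) = 3, f(-0.75) = 2.75, f(-0.25) = 2.25, f(1) = 1, f(1.5) = 0.5.
Sum = Σ Δt_i · f(t_i).
Sum = 4.875.

4.875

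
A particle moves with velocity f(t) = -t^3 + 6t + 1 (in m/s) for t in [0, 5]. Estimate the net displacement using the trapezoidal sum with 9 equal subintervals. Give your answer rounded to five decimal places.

Δt = (5 − 0)/9 = 5/9.
f(0) = 1, f(5/9) = 3034/729, f(10/9) = 4589/729, f(5/3) = 172/27, f(20/9) = 2449/729, f(25/9) = -2746/729, f(10/3) = -433/27, f(35/9) = -25136/729, f(40/9) = -43831/729, f(5) = -94.
T_9 = (Δt/2)·[f(t_0) + 2f(t_1) + ... + 2f(t_{8}) + f(t_9)].
Sum ≈ -78.17901.

-78.17901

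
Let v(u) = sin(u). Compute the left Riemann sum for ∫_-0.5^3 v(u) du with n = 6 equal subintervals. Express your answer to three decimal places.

1.633

Δu = (3 − (-0.5))/6 = 7/12.
Left endpoints: -0.5, 1/12, 2/3, 1.25, 11/6, 29/12.
v(-0.5) ≈ -0.479, v(1/12) ≈ 0.083, v(2/3) ≈ 0.618, v(1.25) ≈ 0.949, v(11/6) ≈ 0.966, v(29/12) ≈ 0.663.
Sum = Δu · [v(-0.5) + v(1/12) + v(2/3) + ...].
Sum ≈ 1.633.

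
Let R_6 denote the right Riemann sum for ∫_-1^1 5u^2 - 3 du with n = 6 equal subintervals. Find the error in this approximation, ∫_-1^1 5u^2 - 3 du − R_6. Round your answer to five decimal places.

Exact integral: ∫_-1^1 f(u) du ≈ -2.6666667.
R_6 ≈ -2.4814815.
Error ≈ -2.6666667 − (-2.4814815) ≈ -0.18519.

-0.18519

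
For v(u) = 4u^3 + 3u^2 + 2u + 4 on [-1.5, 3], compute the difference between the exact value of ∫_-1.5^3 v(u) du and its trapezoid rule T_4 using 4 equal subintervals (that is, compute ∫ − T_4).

-11.390625

Exact integral: ∫_-1.5^3 v(u) du = 131.0625.
T_4 = 142.453125.
Error = 131.0625 − 142.453125 = -11.390625.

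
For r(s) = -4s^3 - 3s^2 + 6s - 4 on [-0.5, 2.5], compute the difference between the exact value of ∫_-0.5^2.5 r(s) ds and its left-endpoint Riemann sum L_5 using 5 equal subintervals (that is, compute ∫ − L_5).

-16.2

Exact integral: ∫_-0.5^2.5 r(s) ds = -48.75.
L_5 = -32.55.
Error = -48.75 − (-32.55) = -16.2.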